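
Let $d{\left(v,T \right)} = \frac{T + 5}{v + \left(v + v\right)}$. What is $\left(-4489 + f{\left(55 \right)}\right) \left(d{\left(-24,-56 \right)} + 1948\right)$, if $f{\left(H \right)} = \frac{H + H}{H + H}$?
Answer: $-8745803$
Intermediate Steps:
$d{\left(v,T \right)} = \frac{5 + T}{3 v}$ ($d{\left(v,T \right)} = \frac{5 + T}{v + 2 v} = \frac{5 + T}{3 v}$)
$f{\left(H \right)} = 1$ ($f{\left(H \right)} = \frac{2 H}{2 H} = 2 H \frac{1}{2 H} = 1$)
$\left(-4489 + f{\left(55 \right)}\right) \left(d{\left(-24,-56 \right)} + 1948\right) = \left(-4489 + 1\right) \left(\frac{5 - 56}{3 \left(-24\right)} + 1948\right) = - 4488 \left(\frac{1}{3} \left(- \frac{1}{24}\right) \left(-51\right) + 1948\right) = - 4488 \left(\frac{17}{24} + 1948\right) = \left(-4488\right) \frac{46769}{24} = -8745803$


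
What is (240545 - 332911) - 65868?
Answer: -158234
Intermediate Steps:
(240545 - 332911) - 65868 = -92366 - 65868 = -158234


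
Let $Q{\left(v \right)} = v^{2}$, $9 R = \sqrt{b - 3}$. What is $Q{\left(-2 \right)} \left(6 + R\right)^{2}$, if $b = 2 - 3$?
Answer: $\frac{11648}{81} + \frac{32 i}{3} \approx 143.8 + 10.667 i$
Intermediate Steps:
$b = -1$
$R = \frac{2 i}{9}$ ($R = \frac{\sqrt{-1 - 3}}{9} = \frac{\sqrt{-4}}{9} = \frac{2 i}{9} \approx 0.22222 i$)
$Q{\left(-2 \right)} \left(6 + R\right)^{2} = \left(-2\right)^{2} \left(6 + \frac{2 i}{9}\right)^{2} = 4 \left(6 + \frac{2 i}{9}\right)^{2}$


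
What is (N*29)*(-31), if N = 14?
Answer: -12586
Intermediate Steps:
(N*29)*(-31) = (14*29)*(-31) = 406*(-31) = -12586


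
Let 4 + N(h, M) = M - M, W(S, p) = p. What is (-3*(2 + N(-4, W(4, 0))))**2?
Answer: 36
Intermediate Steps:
N(h, M) = -4 (N(h, M) = -4 + (M - M) = -4 + 0 = -4)
(-3*(2 + N(-4, W(4, 0))))**2 = (-3*(2 - 4))**2 = (-3*(-2))**2 = 6**2 = 36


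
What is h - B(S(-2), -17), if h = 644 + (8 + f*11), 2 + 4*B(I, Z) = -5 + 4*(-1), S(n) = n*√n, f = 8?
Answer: 2971/4 ≈ 742.75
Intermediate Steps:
S(n) = n^(3/2)
B(I, Z) = -11/4 (B(I, Z) = -½ + (-5 + 4*(-1))/4 = -½ + (-5 - 4)/4 = -½ + (¼)*(-9) = -½ - 9/4 = -11/4)
h = 740 (h = 644 + (8 + 8*11) = 644 + (8 + 88) = 644 + 96 = 740)
h - B(S(-2), -17) = 740 - 1*(-11/4) = 740 + 11/4 = 2971/4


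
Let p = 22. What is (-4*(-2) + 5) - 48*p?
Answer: -1043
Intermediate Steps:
(-4*(-2) + 5) - 48*p = (-4*(-2) + 5) - 48*22 = (8 + 5) - 1056 = 13 - 1056 = -1043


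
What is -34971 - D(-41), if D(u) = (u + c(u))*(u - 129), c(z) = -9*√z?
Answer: -41941 - 1530*I*√41 ≈ -41941.0 - 9796.8*I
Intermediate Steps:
D(u) = (-129 + u)*(u - 9*√u) (D(u) = (u - 9*√u)*(u - 129) = (u - 9*√u)*(-129 + u) = (-129 + u)*(u - 9*√u))
-34971 - D(-41) = -34971 - ((-41)² - 129*(-41) - (-369)*I*√41 + 1161*√(-41)) = -34971 - (1681 + 5289 - (-369)*I*√41 + 1161*(I*√41)) = -34971 - (1681 + 5289 + 369*I*√41 + 1161*I*√41) = -34971 - (6970 + 1530*I*√41) = -34971 + (-6970 - 1530*I*√41) = -41941 - 1530*I*√41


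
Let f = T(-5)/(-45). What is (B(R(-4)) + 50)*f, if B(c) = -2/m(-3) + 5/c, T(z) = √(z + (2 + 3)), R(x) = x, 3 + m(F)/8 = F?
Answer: 0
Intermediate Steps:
m(F) = -24 + 8*F
T(z) = √(5 + z) (T(z) = √(z + 5) = √(5 + z))
B(c) = 1/24 + 5/c (B(c) = -2/(-24 + 8*(-3)) + 5/c = -2/(-24 - 24) + 5/c = -2/(-48) + 5/c = -2*(-1/48) + 5/c = 1/24 + 5/c)
f = 0 (f = √(5 - 5)/(-45) = √0*(-1/45) = 0*(-1/45) = 0)
(B(R(-4)) + 50)*f = ((1/24)*(120 - 4)/(-4) + 50)*0 = ((1/24)*(-¼)*116 + 50)*0 = (-29/24 + 50)*0 = (1171/24)*0 = 0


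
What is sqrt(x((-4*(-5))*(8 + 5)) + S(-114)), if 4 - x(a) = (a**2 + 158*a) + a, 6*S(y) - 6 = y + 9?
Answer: I*sqrt(435810)/2 ≈ 330.08*I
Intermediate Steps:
S(y) = 5/2 + y/6 (S(y) = 1 + (y + 9)/6 = 1 + (9 + y)/6 = 1 + (3/2 + y/6) = 5/2 + y/6)
x(a) = 4 - a**2 - 159*a (x(a) = 4 - ((a**2 + 158*a) + a) = 4 - (a**2 + 159*a) = 4 + (-a**2 - 159*a) = 4 - a**2 - 159*a)
sqrt(x((-4*(-5))*(8 + 5)) + S(-114)) = sqrt((4 - ((-4*(-5))*(8 + 5))**2 - 159*(-4*(-5))*(8 + 5)) + (5/2 + (1/6)*(-114))) = sqrt((4 - (20*13)**2 - 3180*13) + (5/2 - 19)) = sqrt((4 - 1*260**2 - 159*260) - 33/2) = sqrt((4 - 1*67600 - 41340) - 33/2) = sqrt((4 - 67600 - 41340) - 33/2) = sqrt(-108936 - 33/2) = sqrt(-217905/2) = I*sqrt(435810)/2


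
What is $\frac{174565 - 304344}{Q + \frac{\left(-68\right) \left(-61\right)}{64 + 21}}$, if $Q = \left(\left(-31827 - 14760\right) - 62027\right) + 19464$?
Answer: $\frac{648895}{445506} \approx 1.4565$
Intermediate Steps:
$Q = -89150$ ($Q = \left(-46587 - 62027\right) + 19464 = -108614 + 19464 = -89150$)
$\frac{174565 - 304344}{Q + \frac{\left(-68\right) \left(-61\right)}{64 + 21}} = \frac{174565 - 304344}{-89150 + \frac{\left(-68\right) \left(-61\right)}{64 + 21}} = - \frac{129779}{-89150 + \frac{4148}{85}} = - \frac{129779}{-89150 + 4148 \cdot \frac{1}{85}} = - \frac{129779}{-89150 + \frac{244}{5}} = - \frac{129779}{- \frac{445506}{5}} = \left(-129779\right) \left(- \frac{5}{445506}\right) = \frac{648895}{445506}$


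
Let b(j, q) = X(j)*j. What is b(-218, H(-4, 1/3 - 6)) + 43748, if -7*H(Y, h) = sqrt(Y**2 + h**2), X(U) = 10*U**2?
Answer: -103558572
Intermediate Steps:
H(Y, h) = -sqrt(Y**2 + h**2)/7
b(j, q) = 10*j**3 (b(j, q) = (10*j**2)*j = 10*j**3)
b(-218, H(-4, 1/3 - 6)) + 43748 = 10*(-218)**3 + 43748 = 10*(-10360232) + 43748 = -103602320 + 43748 = -103558572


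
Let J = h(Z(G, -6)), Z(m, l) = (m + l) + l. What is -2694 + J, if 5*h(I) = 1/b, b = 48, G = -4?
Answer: -646559/240 ≈ -2694.0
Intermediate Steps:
Z(m, l) = m + 2*l (Z(m, l) = (l + m) + l = m + 2*l)
h(I) = 1/240 (h(I) = (⅕)/48 = (⅕)*(1/48) = 1/240)
J = 1/240 ≈ 0.0041667
-2694 + J = -2694 + 1/240 = -646559/240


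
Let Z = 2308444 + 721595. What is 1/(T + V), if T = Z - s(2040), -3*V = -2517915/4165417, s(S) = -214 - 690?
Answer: 4165417/12625142337536 ≈ 3.2993e-7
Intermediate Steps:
s(S) = -904
V = 839305/4165417 (V = -(-839305)/4165417 = -1/3*(-2517915/4165417) = 839305/4165417 ≈ 0.20149)
Z = 3030039
T = 3030943 (T = 3030039 - 1*(-904) = 3030039 + 904 = 3030943)
1/(T + V) = 1/(3030943 + 839305/4165417) = 1/(12625142337536/4165417) = 4165417/12625142337536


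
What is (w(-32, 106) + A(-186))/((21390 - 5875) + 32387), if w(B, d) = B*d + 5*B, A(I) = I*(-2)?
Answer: -1590/23951 ≈ -0.066386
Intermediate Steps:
A(I) = -2*I
w(B, d) = 5*B + B*d
(w(-32, 106) + A(-186))/((21390 - 5875) + 32387) = (-32*(5 + 106) - 2*(-186))/((21390 - 5875) + 32387) = (-32*111 + 372)/(15515 + 32387) = (-3552 + 372)/47902 = -3180*1/47902 = -1590/23951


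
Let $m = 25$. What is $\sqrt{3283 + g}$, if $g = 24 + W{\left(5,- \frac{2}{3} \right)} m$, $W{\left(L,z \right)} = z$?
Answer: $\frac{\sqrt{29613}}{3} \approx 57.361$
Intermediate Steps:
$g = \frac{22}{3}$ ($g = 24 + - \frac{2}{3} \cdot 25 = 24 + \left(-2\right) \frac{1}{3} \cdot 25 = 24 - \frac{50}{3} = \frac{22}{3} \approx 7.3333$)
$\sqrt{3283 + g} = \sqrt{3283 + \frac{22}{3}} = \sqrt{\frac{9871}{3}} = \frac{\sqrt{29613}}{3}$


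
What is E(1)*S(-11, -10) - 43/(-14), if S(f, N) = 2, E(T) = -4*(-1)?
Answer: 155/14 ≈ 11.071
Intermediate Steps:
E(T) = 4
E(1)*S(-11, -10) - 43/(-14) = 4*2 - 43/(-14) = 8 - 43*(-1/14) = 8 + 43/14 = 155/14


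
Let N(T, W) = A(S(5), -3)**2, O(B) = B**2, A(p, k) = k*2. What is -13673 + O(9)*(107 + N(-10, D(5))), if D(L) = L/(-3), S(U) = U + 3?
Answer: -2090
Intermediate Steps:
S(U) = 3 + U
A(p, k) = 2*k
D(L) = -L/3 (D(L) = L*(-1/3) = -L/3)
N(T, W) = 36 (N(T, W) = (2*(-3))**2 = (-6)**2 = 36)
-13673 + O(9)*(107 + N(-10, D(5))) = -13673 + 9**2*(107 + 36) = -13673 + 81*143 = -13673 + 11583 = -2090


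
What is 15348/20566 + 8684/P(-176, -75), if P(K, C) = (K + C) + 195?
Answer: -3173851/20566 ≈ -154.33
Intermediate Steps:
P(K, C) = 195 + C + K (P(K, C) = (C + K) + 195 = 195 + C + K)
15348/20566 + 8684/P(-176, -75) = 15348/20566 + 8684/(195 - 75 - 176) = 15348*(1/20566) + 8684/(-56) = 7674/10283 + 8684*(-1/56) = 7674/10283 - 2171/14 = -3173851/20566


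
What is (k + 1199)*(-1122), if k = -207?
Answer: -1113024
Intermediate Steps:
(k + 1199)*(-1122) = (-207 + 1199)*(-1122) = 992*(-1122) = -1113024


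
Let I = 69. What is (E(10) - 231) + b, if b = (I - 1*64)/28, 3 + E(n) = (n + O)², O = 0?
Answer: -3747/28 ≈ -133.82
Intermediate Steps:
E(n) = -3 + n² (E(n) = -3 + (n + 0)² = -3 + n²)
b = 5/28 (b = (69 - 1*64)/28 = (69 - 64)*(1/28) = 5*(1/28) = 5/28 ≈ 0.17857)
(E(10) - 231) + b = ((-3 + 10²) - 231) + 5/28 = ((-3 + 100) - 231) + 5/28 = (97 - 231) + 5/28 = -134 + 5/28 = -3747/28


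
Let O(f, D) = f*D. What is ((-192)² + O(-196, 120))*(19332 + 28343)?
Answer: 636175200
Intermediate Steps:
O(f, D) = D*f
((-192)² + O(-196, 120))*(19332 + 28343) = ((-192)² + 120*(-196))*(19332 + 28343) = (36864 - 23520)*47675 = 13344*47675 = 636175200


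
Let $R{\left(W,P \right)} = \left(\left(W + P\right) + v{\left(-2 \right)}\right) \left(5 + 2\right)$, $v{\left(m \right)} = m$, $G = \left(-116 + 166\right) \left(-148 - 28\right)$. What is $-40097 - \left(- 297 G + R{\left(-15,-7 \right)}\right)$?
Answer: $-2653529$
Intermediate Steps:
$G = -8800$ ($G = 50 \left(-176\right) = -8800$)
$R{\left(W,P \right)} = -14 + 7 P + 7 W$ ($R{\left(W,P \right)} = \left(\left(W + P\right) - 2\right) \left(5 + 2\right) = \left(\left(P + W\right) - 2\right) 7 = \left(-2 + P + W\right) 7 = -14 + 7 P + 7 W$)
$-40097 - \left(- 297 G + R{\left(-15,-7 \right)}\right) = -40097 - \left(\left(-297\right) \left(-8800\right) + \left(-14 + 7 \left(-7\right) + 7 \left(-15\right)\right)\right) = -40097 - \left(2613600 - 168\right) = -40097 - 2613432 = -2653529$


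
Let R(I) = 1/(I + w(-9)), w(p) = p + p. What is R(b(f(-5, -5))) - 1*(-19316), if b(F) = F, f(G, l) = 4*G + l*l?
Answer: 251107/13 ≈ 19316.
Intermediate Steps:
f(G, l) = l**2 + 4*G (f(G, l) = 4*G + l**2 = l**2 + 4*G)
w(p) = 2*p
R(I) = 1/(-18 + I) (R(I) = 1/(I + 2*(-9)) = 1/(I - 18) = 1/(-18 + I))
R(b(f(-5, -5))) - 1*(-19316) = 1/(-18 + ((-5)**2 + 4*(-5))) - 1*(-19316) = 1/(-18 + (25 - 20)) + 19316 = 1/(-18 + 5) + 19316 = 1/(-13) + 19316 = -1/13 + 19316 = 251107/13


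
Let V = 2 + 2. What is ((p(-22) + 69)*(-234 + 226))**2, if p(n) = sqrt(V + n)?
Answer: 303552 + 26496*I*sqrt(2) ≈ 3.0355e+5 + 37471.0*I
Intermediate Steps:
V = 4
p(n) = sqrt(4 + n)
((p(-22) + 69)*(-234 + 226))**2 = ((sqrt(4 - 22) + 69)*(-234 + 226))**2 = ((sqrt(-18) + 69)*(-8))**2 = ((3*I*sqrt(2) + 69)*(-8))**2 = ((69 + 3*I*sqrt(2))*(-8))**2 = (-552 - 24*I*sqrt(2))**2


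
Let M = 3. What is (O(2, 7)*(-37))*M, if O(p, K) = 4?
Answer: -444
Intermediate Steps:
(O(2, 7)*(-37))*M = (4*(-37))*3 = -148*3 = -444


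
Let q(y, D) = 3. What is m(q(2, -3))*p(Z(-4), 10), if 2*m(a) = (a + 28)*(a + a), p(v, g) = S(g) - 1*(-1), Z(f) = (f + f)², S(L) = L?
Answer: 1023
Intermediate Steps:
Z(f) = 4*f² (Z(f) = (2*f)² = 4*f²)
p(v, g) = 1 + g (p(v, g) = g - 1*(-1) = g + 1 = 1 + g)
m(a) = a*(28 + a) (m(a) = ((a + 28)*(a + a))/2 = ((28 + a)*(2*a))/2 = (2*a*(28 + a))/2 = a*(28 + a))
m(q(2, -3))*p(Z(-4), 10) = (3*(28 + 3))*(1 + 10) = (3*31)*11 = 93*11 = 1023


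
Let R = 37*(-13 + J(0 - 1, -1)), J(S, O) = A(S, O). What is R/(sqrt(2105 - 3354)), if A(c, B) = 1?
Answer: 444*I*sqrt(1249)/1249 ≈ 12.563*I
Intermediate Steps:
J(S, O) = 1
R = -444 (R = 37*(-13 + 1) = 37*(-12) = -444)
R/(sqrt(2105 - 3354)) = -444/sqrt(2105 - 3354) = -444*(-I*sqrt(1249)/1249) = -(-444)*I*sqrt(1249)/1249 = 444*I*sqrt(1249)/1249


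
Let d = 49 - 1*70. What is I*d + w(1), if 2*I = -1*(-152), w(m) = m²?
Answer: -1595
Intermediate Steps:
I = 76 (I = (-1*(-152))/2 = (½)*152 = 76)
d = -21 (d = 49 - 70 = -21)
I*d + w(1) = 76*(-21) + 1² = -1596 + 1 = -1595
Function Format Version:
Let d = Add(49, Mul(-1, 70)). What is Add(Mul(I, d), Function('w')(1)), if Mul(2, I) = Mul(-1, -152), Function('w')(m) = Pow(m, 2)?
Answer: -1595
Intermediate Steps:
I = 76 (I = Mul(Rational(1, 2), Mul(-1, -152)) = Mul(Rational(1, 2), 152) = 76)
d = -21 (d = Add(49, -70) = -21)
Add(Mul(I, d), Function('w')(1)) = Add(Mul(76, -21), Pow(1, 2)) = Add(-1596, 1) = -1595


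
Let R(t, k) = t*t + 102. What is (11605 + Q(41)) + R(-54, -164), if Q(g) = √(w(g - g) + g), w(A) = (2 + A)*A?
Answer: 14623 + √41 ≈ 14629.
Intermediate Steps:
w(A) = A*(2 + A)
R(t, k) = 102 + t² (R(t, k) = t² + 102 = 102 + t²)
Q(g) = √g (Q(g) = √((g - g)*(2 + (g - g)) + g) = √(0*(2 + 0) + g) = √(0*2 + g) = √(0 + g) = √g)
(11605 + Q(41)) + R(-54, -164) = (11605 + √41) + (102 + (-54)²) = (11605 + √41) + (102 + 2916) = (11605 + √41) + 3018 = 14623 + √41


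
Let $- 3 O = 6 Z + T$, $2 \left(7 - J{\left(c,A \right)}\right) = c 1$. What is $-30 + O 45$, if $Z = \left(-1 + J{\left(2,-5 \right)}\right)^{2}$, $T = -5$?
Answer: $-2205$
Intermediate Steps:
$J{\left(c,A \right)} = 7 - \frac{c}{2}$ ($J{\left(c,A \right)} = 7 - \frac{c 1}{2} = 7 - \frac{c}{2}$)
$Z = 25$ ($Z = \left(-1 + \left(7 - 1\right)\right)^{2} = \left(-1 + 6\right)^{2} = 5^{2} = 25$)
$O = - \frac{145}{3}$ ($O = - \frac{6 \cdot 25 - 5}{3} = - \frac{150 - 5}{3} = \left(- \frac{1}{3}\right) 145 = - \frac{145}{3} \approx -48.333$)
$-30 + O 45 = -30 - 2175 = -2205$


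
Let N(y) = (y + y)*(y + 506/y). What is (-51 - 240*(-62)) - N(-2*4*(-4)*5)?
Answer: -37383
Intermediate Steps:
N(y) = 2*y*(y + 506/y) (N(y) = (2*y)*(y + 506/y) = 2*y*(y + 506/y))
(-51 - 240*(-62)) - N(-2*4*(-4)*5) = (-51 - 240*(-62)) - (1012 + 2*(-2*4*(-4)*5)²) = (-51 + 14880) - (1012 + 2*(-(-32)*5)²) = 14829 - (1012 + 2*(-2*(-80))²) = 14829 - (1012 + 2*160²) = 14829 - (1012 + 2*25600) = 14829 - (1012 + 51200) = 14829 - 1*52212 = 14829 - 52212 = -37383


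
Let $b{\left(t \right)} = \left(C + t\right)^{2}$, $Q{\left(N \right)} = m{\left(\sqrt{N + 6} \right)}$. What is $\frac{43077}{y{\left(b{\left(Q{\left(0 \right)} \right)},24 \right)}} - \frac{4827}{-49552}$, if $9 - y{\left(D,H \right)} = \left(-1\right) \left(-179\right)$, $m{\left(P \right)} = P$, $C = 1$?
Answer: $- \frac{1066865457}{4211920} \approx -253.3$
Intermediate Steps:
$Q{\left(N \right)} = \sqrt{6 + N}$ ($Q{\left(N \right)} = \sqrt{N + 6} = \sqrt{6 + N}$)
$b{\left(t \right)} = \left(1 + t\right)^{2}$
$y{\left(D,H \right)} = -170$ ($y{\left(D,H \right)} = 9 - \left(-1\right) \left(-179\right) = 9 - 179 = -170$)
$\frac{43077}{y{\left(b{\left(Q{\left(0 \right)} \right)},24 \right)}} - \frac{4827}{-49552} = \frac{43077}{-170} - \frac{4827}{-49552} = 43077 \left(- \frac{1}{170}\right) - - \frac{4827}{49552} = - \frac{43077}{170} + \frac{4827}{49552} = - \frac{1066865457}{4211920}$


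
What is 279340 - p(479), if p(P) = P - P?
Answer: 279340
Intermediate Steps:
p(P) = 0
279340 - p(479) = 279340 - 1*0 = 279340 + 0 = 279340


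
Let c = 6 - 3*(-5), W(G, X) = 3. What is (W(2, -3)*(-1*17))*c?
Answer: -1071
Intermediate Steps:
c = 21 (c = 6 + 15 = 21)
(W(2, -3)*(-1*17))*c = (3*(-1*17))*21 = (3*(-17))*21 = -51*21 = -1071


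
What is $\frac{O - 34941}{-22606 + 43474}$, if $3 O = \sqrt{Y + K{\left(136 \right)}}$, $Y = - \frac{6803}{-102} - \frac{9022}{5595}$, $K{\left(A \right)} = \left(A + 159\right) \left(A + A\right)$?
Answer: $- \frac{11647}{6956} + \frac{\sqrt{322892936580090}}{3969719640} \approx -1.6699$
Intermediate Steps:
$K{\left(A \right)} = 2 A \left(159 + A\right)$ ($K{\left(A \right)} = \left(159 + A\right) 2 A = 2 A \left(159 + A\right)$)
$Y = \frac{4126949}{63410}$ ($Y = \left(-6803\right) \left(- \frac{1}{102}\right) - \frac{9022}{5595} = \frac{6803}{102} - \frac{9022}{5595} = \frac{4126949}{63410} \approx 65.084$)
$O = \frac{\sqrt{322892936580090}}{190230}$ ($O = \frac{\sqrt{\frac{4126949}{63410} + 2 \cdot 136 \left(159 + 136\right)}}{3} = \frac{\sqrt{\frac{4126949}{63410} + 2 \cdot 136 \cdot 295}}{3} = \frac{\sqrt{\frac{4126949}{63410} + 80240}}{3} = \frac{\sqrt{\frac{5092145349}{63410}}}{3} = \frac{\frac{1}{63410} \sqrt{322892936580090}}{3} = \frac{\sqrt{322892936580090}}{190230} \approx 94.46$)
$\frac{O - 34941}{-22606 + 43474} = \frac{\frac{\sqrt{322892936580090}}{190230} - 34941}{-22606 + 43474} = \frac{-34941 + \frac{\sqrt{322892936580090}}{190230}}{20868} = \left(-34941 + \frac{\sqrt{322892936580090}}{190230}\right) \frac{1}{20868} = - \frac{11647}{6956} + \frac{\sqrt{322892936580090}}{3969719640}$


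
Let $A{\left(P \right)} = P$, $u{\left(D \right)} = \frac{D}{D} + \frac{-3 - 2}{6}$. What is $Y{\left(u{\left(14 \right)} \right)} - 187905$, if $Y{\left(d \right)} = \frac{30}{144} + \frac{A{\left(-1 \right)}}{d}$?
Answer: $- \frac{4509859}{24} \approx -1.8791 \cdot 10^{5}$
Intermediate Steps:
$u{\left(D \right)} = \frac{1}{6}$ ($u{\left(D \right)} = 1 - \frac{5}{6} = \frac{1}{6}$)
$Y{\left(d \right)} = \frac{5}{24} - \frac{1}{d}$ ($Y{\left(d \right)} = \frac{30}{144} - \frac{1}{d} = 30 \cdot \frac{1}{144} - \frac{1}{d} = \frac{5}{24} - \frac{1}{d}$)
$Y{\left(u{\left(14 \right)} \right)} - 187905 = \left(\frac{5}{24} - \frac{1}{\frac{1}{6}}\right) - 187905 = \left(\frac{5}{24} - 6\right) - 187905 = - \frac{139}{24} - 187905 = - \frac{4509859}{24}$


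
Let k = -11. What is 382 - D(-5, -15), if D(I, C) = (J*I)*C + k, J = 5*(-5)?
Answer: 2268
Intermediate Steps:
J = -25
D(I, C) = -11 - 25*C*I (D(I, C) = (-25*I)*C - 11 = -25*C*I - 11 = -11 - 25*C*I)
382 - D(-5, -15) = 382 - (-11 - 25*(-15)*(-5)) = 382 - (-11 - 1875) = 382 - 1*(-1886) = 382 + 1886 = 2268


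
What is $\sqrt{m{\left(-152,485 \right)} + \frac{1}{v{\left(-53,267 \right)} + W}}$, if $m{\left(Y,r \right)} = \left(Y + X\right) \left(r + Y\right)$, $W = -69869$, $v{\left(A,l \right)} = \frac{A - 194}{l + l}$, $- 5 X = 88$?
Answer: $\frac{i \sqrt{1965474480670131531630}}{186551465} \approx 237.65 i$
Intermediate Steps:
$X = - \frac{88}{5}$ ($X = \left(- \frac{1}{5}\right) 88 = - \frac{88}{5} \approx -17.6$)
$v{\left(A,l \right)} = \frac{-194 + A}{2 l}$
$m{\left(Y,r \right)} = \left(- \frac{88}{5} + Y\right) \left(Y + r\right)$ ($m{\left(Y,r \right)} = \left(Y - \frac{88}{5}\right) \left(r + Y\right) = \left(- \frac{88}{5} + Y\right) \left(Y + r\right)$)
$\sqrt{m{\left(-152,485 \right)} + \frac{1}{v{\left(-53,267 \right)} + W}} = \sqrt{\left(\left(-152\right)^{2} - - \frac{13376}{5} - 8536 - 73720\right) + \frac{1}{\frac{-194 - 53}{2 \cdot 267} - 69869}} = \sqrt{\left(23104 + \frac{13376}{5} - 8536 - 73720\right) + \frac{1}{\frac{1}{2} \cdot \frac{1}{267} \left(-247\right) - 69869}} = \sqrt{- \frac{282384}{5} + \frac{1}{- \frac{247}{534} - 69869}} = \sqrt{- \frac{282384}{5} + \frac{1}{- \frac{37310293}{534}}} = \sqrt{- \frac{282384}{5} - \frac{534}{37310293}} = \sqrt{- \frac{10535829781182}{186551465}} = \frac{i \sqrt{1965474480670131531630}}{186551465}$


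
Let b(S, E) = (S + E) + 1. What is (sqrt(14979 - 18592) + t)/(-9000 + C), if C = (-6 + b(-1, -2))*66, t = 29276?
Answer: -7319/2382 - I*sqrt(3613)/9528 ≈ -3.0726 - 0.0063086*I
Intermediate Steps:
b(S, E) = 1 + E + S (b(S, E) = (E + S) + 1 = 1 + E + S)
C = -528 (C = (-6 + (1 - 2 - 1))*66 = (-6 - 2)*66 = -8*66 = -528)
(sqrt(14979 - 18592) + t)/(-9000 + C) = (sqrt(14979 - 18592) + 29276)/(-9000 - 528) = (sqrt(-3613) + 29276)/(-9528) = (I*sqrt(3613) + 29276)*(-1/9528) = (29276 + I*sqrt(3613))*(-1/9528) = -7319/2382 - I*sqrt(3613)/9528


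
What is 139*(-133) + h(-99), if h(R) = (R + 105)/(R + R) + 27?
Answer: -609181/33 ≈ -18460.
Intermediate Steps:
h(R) = 27 + (105 + R)/(2*R) (h(R) = (105 + R)/((2*R)) + 27 = (105 + R)*(1/(2*R)) + 27 = (105 + R)/(2*R) + 27 = 27 + (105 + R)/(2*R))
139*(-133) + h(-99) = 139*(-133) + (5/2)*(21 + 11*(-99))/(-99) = -18487 + (5/2)*(-1/99)*(21 - 1089) = -18487 + (5/2)*(-1/99)*(-1068) = -18487 + 890/33 = -609181/33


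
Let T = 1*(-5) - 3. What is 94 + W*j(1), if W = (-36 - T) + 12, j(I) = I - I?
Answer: 94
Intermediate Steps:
T = -8 (T = -5 - 3 = -8)
j(I) = 0
W = -16 (W = (-36 - 1*(-8)) + 12 = (-36 + 8) + 12 = -28 + 12 = -16)
94 + W*j(1) = 94 - 16*0 = 94 + 0 = 94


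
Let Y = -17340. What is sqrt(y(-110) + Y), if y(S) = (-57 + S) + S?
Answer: I*sqrt(17617) ≈ 132.73*I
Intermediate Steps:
y(S) = -57 + 2*S
sqrt(y(-110) + Y) = sqrt((-57 + 2*(-110)) - 17340) = sqrt((-57 - 220) - 17340) = sqrt(-277 - 17340) = sqrt(-17617) = I*sqrt(17617)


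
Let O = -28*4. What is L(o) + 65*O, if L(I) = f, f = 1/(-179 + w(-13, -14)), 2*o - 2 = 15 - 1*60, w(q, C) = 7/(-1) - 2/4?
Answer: -2715442/373 ≈ -7280.0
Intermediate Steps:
O = -112
w(q, C) = -15/2 (w(q, C) = 7*(-1) - 2*¼ = -7 - ½ = -15/2)
o = -43/2 (o = 1 + (15 - 1*60)/2 = 1 + (15 - 60)/2 = 1 + (½)*(-45) = 1 - 45/2 = -43/2 ≈ -21.500)
f = -2/373 (f = 1/(-179 - 15/2) = 1/(-373/2) = -2/373 ≈ -0.0053619)
L(I) = -2/373
L(o) + 65*O = -2/373 + 65*(-112) = -2/373 - 7280 = -2715442/373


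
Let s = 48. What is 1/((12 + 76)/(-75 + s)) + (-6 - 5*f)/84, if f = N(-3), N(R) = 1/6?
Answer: -269/693 ≈ -0.38817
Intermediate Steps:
N(R) = ⅙
f = ⅙ ≈ 0.16667
1/((12 + 76)/(-75 + s)) + (-6 - 5*f)/84 = 1/((12 + 76)/(-75 + 48)) + (-6 - 5*⅙)/84 = 1/(88/(-27)) + (-6 - ⅚)/84 = 1/(88*(-1/27)) + (1/84)*(-41/6) = 1/(-88/27) - 41/504 = -27/88 - 41/504 = -269/693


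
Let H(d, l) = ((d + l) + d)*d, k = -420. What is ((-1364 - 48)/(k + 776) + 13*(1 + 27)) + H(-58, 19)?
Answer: 532757/89 ≈ 5986.0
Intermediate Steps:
H(d, l) = d*(l + 2*d) (H(d, l) = (l + 2*d)*d = d*(l + 2*d))
((-1364 - 48)/(k + 776) + 13*(1 + 27)) + H(-58, 19) = ((-1364 - 48)/(-420 + 776) + 13*(1 + 27)) - 58*(19 + 2*(-58)) = (-1412/356 + 13*28) - 58*(19 - 116) = (-1412*1/356 + 364) - 58*(-97) = (-353/89 + 364) + 5626 = 32043/89 + 5626 = 532757/89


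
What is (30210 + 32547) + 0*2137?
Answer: 62757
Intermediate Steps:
(30210 + 32547) + 0*2137 = 62757 + 0 = 62757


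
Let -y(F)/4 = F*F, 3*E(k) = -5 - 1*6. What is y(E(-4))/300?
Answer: -121/675 ≈ -0.17926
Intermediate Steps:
E(k) = -11/3 (E(k) = (-5 - 1*6)/3 = (-5 - 6)/3 = (⅓)*(-11) = -11/3)
y(F) = -4*F² (y(F) = -4*F*F = -4*F²)
y(E(-4))/300 = -4*(-11/3)²/300 = -4*121/9*(1/300) = -484/9*1/300 = -121/675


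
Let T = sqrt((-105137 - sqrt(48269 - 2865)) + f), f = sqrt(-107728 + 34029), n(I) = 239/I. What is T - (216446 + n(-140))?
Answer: -30302201/140 + sqrt(-105137 - 2*sqrt(11351) + I*sqrt(73699)) ≈ -2.1644e+5 + 324.58*I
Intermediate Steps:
f = I*sqrt(73699) (f = sqrt(-73699) = I*sqrt(73699) ≈ 271.48*I)
T = sqrt(-105137 - 2*sqrt(11351) + I*sqrt(73699)) (T = sqrt((-105137 - sqrt(48269 - 2865)) + I*sqrt(73699)) = sqrt((-105137 - sqrt(45404)) + I*sqrt(73699)) = sqrt((-105137 - 2*sqrt(11351)) + I*sqrt(73699)) = sqrt(-105137 - 2*sqrt(11351) + I*sqrt(73699)) ≈ 0.418 + 324.58*I)
T - (216446 + n(-140)) = sqrt(-105137 - 2*sqrt(11351) + I*sqrt(73699)) - (216446 + 239/(-140)) = sqrt(-105137 - 2*sqrt(11351) + I*sqrt(73699)) - (216446 + 239*(-1/140)) = sqrt(-105137 - 2*sqrt(11351) + I*sqrt(73699)) - (216446 - 239/140) = sqrt(-105137 - 2*sqrt(11351) + I*sqrt(73699)) - 1*30302201/140 = sqrt(-105137 - 2*sqrt(11351) + I*sqrt(73699)) - 30302201/140 = -30302201/140 + sqrt(-105137 - 2*sqrt(11351) + I*sqrt(73699))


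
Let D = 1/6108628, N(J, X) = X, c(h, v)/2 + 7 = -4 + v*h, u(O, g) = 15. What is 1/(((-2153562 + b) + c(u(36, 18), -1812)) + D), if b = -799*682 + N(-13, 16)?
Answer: -6108628/16816112155287 ≈ -3.6326e-7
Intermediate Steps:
c(h, v) = -22 + 2*h*v (c(h, v) = -14 + 2*(-4 + v*h) = -14 + 2*(-4 + h*v) = -14 + (-8 + 2*h*v) = -22 + 2*h*v)
D = 1/6108628 ≈ 1.6370e-7
b = -544902 (b = -799*682 + 16 = -544918 + 16 = -544902)
1/(((-2153562 + b) + c(u(36, 18), -1812)) + D) = 1/(((-2153562 - 544902) + (-22 + 2*15*(-1812))) + 1/6108628) = 1/((-2698464 + (-22 - 54360)) + 1/6108628) = 1/((-2698464 - 54382) + 1/6108628) = 1/(-2752846 + 1/6108628) = 1/(-16816112155287/6108628) = -6108628/16816112155287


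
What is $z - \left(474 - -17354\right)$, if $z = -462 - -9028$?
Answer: $-9262$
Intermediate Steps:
$z = 8566$ ($z = -462 + 9028 = 8566$)
$z - \left(474 - -17354\right) = 8566 - \left(474 - -17354\right) = 8566 - \left(474 + 17354\right) = 8566 - 17828 = -9262$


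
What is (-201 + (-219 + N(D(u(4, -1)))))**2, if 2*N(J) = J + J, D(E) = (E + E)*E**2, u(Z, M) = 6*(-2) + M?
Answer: 23174596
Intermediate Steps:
u(Z, M) = -12 + M
D(E) = 2*E**3 (D(E) = (2*E)*E**2 = 2*E**3)
N(J) = J (N(J) = (J + J)/2 = (2*J)/2 = J)
(-201 + (-219 + N(D(u(4, -1)))))**2 = (-201 + (-219 + 2*(-12 - 1)**3))**2 = (-201 + (-219 + 2*(-13)**3))**2 = (-201 + (-219 + 2*(-2197)))**2 = (-201 + (-219 - 4394))**2 = (-201 - 4613)**2 = (-4814)**2 = 23174596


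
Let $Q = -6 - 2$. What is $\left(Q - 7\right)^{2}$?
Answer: $225$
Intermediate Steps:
$Q = -8$ ($Q = -6 - 2 = -8$)
$\left(Q - 7\right)^{2} = \left(-8 - 7\right)^{2} = \left(-15\right)^{2} = 225$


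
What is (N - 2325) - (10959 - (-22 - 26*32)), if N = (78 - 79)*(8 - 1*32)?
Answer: -14114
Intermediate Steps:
N = 24 (N = -(8 - 32) = -1*(-24) = 24)
(N - 2325) - (10959 - (-22 - 26*32)) = (24 - 2325) - (10959 - (-22 - 26*32)) = -2301 - (10959 - (-22 - 832)) = -2301 - (10959 - 1*(-854)) = -2301 - (10959 + 854) = -2301 - 1*11813 = -2301 - 11813 = -14114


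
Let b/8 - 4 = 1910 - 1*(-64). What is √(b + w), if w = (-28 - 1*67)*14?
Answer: √14494 ≈ 120.39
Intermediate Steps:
b = 15824 (b = 32 + 8*(1910 - 1*(-64)) = 32 + 8*(1910 + 64) = 32 + 8*1974 = 32 + 15792 = 15824)
w = -1330 (w = (-28 - 67)*14 = -95*14 = -1330)
√(b + w) = √(15824 - 1330) = √14494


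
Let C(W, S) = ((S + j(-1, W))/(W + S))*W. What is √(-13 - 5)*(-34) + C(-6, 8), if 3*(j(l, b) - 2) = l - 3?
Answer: -26 - 102*I*√2 ≈ -26.0 - 144.25*I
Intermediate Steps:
j(l, b) = 1 + l/3 (j(l, b) = 2 + (l - 3)/3 = 2 + (-3 + l)/3 = 2 + (-1 + l/3) = 1 + l/3)
C(W, S) = W*(⅔ + S)/(S + W) (C(W, S) = ((S + (1 + (⅓)*(-1)))/(W + S))*W = ((S + (1 - ⅓))/(S + W))*W = ((S + ⅔)/(S + W))*W = ((⅔ + S)/(S + W))*W = W*(⅔ + S)/(S + W))
√(-13 - 5)*(-34) + C(-6, 8) = √(-13 - 5)*(-34) + (⅓)*(-6)*(2 + 3*8)/(8 - 6) = √(-18)*(-34) + (⅓)*(-6)*(2 + 24)/2 = (3*I*√2)*(-34) + (⅓)*(-6)*(½)*26 = -102*I*√2 - 26 = -26 - 102*I*√2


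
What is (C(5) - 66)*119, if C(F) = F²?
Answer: -4879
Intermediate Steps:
(C(5) - 66)*119 = (5² - 66)*119 = (25 - 66)*119 = -41*119 = -4879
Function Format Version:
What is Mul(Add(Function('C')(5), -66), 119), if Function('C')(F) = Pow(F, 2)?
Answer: -4879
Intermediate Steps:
Mul(Add(Function('C')(5), -66), 119) = Mul(Add(Pow(5, 2), -66), 119) = Mul(Add(25, -66), 119) = Mul(-41, 119) = -4879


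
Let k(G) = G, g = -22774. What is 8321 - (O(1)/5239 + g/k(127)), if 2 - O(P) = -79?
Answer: 5655705012/665353 ≈ 8500.3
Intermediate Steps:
O(P) = 81 (O(P) = 2 - 1*(-79) = 2 + 79 = 81)
8321 - (O(1)/5239 + g/k(127)) = 8321 - (81/5239 - 22774/127) = 8321 - 1*(-119302699/665353) = 8321 + 119302699/665353 = 5655705012/665353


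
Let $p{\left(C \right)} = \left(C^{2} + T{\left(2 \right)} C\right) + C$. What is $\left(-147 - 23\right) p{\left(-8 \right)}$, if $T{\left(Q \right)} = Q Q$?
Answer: $-4080$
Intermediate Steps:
$T{\left(Q \right)} = Q^{2}$
$p{\left(C \right)} = C^{2} + 5 C$ ($p{\left(C \right)} = \left(C^{2} + 2^{2} C\right) + C = \left(C^{2} + 4 C\right) + C = C^{2} + 5 C$)
$\left(-147 - 23\right) p{\left(-8 \right)} = \left(-147 - 23\right) \left(- 8 \left(5 - 8\right)\right) = - 170 \left(\left(-8\right) \left(-3\right)\right) = \left(-170\right) 24 = -4080$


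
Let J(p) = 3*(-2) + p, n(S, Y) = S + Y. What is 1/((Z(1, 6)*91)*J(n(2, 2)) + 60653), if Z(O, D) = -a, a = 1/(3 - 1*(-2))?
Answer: 5/303447 ≈ 1.6477e-5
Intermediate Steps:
a = ⅕ (a = 1/(3 + 2) = 1/5 = ⅕ ≈ 0.20000)
Z(O, D) = -⅕ (Z(O, D) = -1*⅕ = -⅕)
J(p) = -6 + p
1/((Z(1, 6)*91)*J(n(2, 2)) + 60653) = 1/((-⅕*91)*(-6 + (2 + 2)) + 60653) = 1/(-91*(-6 + 4)/5 + 60653) = 1/(-91/5*(-2) + 60653) = 1/(182/5 + 60653) = 1/(303447/5) = 5/303447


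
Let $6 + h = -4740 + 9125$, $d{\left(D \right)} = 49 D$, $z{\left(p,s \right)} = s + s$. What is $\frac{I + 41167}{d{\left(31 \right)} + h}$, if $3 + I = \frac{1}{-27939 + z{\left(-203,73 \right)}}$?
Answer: $\frac{381357017}{54641038} \approx 6.9793$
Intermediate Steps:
$z{\left(p,s \right)} = 2 s$
$h = 4379$ ($h = -6 + \left(-4740 + 9125\right) = -6 + 4385 = 4379$)
$I = - \frac{83380}{27793}$ ($I = -3 + \frac{1}{-27939 + 2 \cdot 73} = -3 + \frac{1}{-27939 + 146} = -3 + \frac{1}{-27793} = -3 - \frac{1}{27793} = - \frac{83380}{27793} \approx -3.0$)
$\frac{I + 41167}{d{\left(31 \right)} + h} = \frac{- \frac{83380}{27793} + 41167}{49 \cdot 31 + 4379} = \frac{1144071051}{27793 \left(1519 + 4379\right)} = \frac{1144071051}{27793 \cdot 5898} = \frac{1144071051}{27793} \cdot \frac{1}{5898} = \frac{381357017}{54641038}$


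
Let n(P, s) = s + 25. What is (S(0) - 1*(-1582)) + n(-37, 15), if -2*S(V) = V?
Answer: 1622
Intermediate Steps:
S(V) = -V/2
n(P, s) = 25 + s
(S(0) - 1*(-1582)) + n(-37, 15) = (-½*0 - 1*(-1582)) + (25 + 15) = (0 + 1582) + 40 = 1582 + 40 = 1622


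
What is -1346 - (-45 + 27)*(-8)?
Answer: -1490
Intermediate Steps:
-1346 - (-45 + 27)*(-8) = -1346 - (-18)*(-8) = -1346 - 1*144 = -1346 - 144 = -1490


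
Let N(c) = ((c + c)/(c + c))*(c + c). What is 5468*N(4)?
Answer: 43744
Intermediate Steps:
N(c) = 2*c (N(c) = ((2*c)/((2*c)))*(2*c) = ((2*c)*(1/(2*c)))*(2*c) = 1*(2*c) = 2*c)
5468*N(4) = 5468*(2*4) = 5468*8 = 43744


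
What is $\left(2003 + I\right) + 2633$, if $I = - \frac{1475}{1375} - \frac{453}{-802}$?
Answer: $\frac{204471557}{44110} \approx 4635.5$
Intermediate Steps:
$I = - \frac{22403}{44110}$ ($I = \left(-1475\right) \frac{1}{1375} - - \frac{453}{802} = - \frac{59}{55} + \frac{453}{802} = - \frac{22403}{44110} \approx -0.50789$)
$\left(2003 + I\right) + 2633 = \left(2003 - \frac{22403}{44110}\right) + 2633 = \frac{88329927}{44110} + 2633 = \frac{204471557}{44110}$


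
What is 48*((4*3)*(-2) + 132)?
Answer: 5184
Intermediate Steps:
48*((4*3)*(-2) + 132) = 48*(12*(-2) + 132) = 48*(-24 + 132) = 48*108 = 5184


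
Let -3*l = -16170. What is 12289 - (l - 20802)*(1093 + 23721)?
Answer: 382445657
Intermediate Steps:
l = 5390 (l = -⅓*(-16170) = 5390)
12289 - (l - 20802)*(1093 + 23721) = 12289 - (5390 - 20802)*(1093 + 23721) = 12289 - (-15412)*24814 = 12289 - 1*(-382433368) = 12289 + 382433368 = 382445657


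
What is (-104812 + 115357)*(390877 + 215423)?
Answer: 6393433500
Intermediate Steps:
(-104812 + 115357)*(390877 + 215423) = 10545*606300 = 6393433500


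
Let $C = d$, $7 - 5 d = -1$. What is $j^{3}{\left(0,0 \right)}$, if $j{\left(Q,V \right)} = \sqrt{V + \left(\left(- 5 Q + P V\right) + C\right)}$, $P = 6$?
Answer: $\frac{16 \sqrt{10}}{25} \approx 2.0239$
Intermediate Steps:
$d = \frac{8}{5}$ ($d = \frac{7}{5} - - \frac{1}{5} = \frac{7}{5} + \frac{1}{5} = \frac{8}{5} \approx 1.6$)
$C = \frac{8}{5} \approx 1.6$
$j{\left(Q,V \right)} = \sqrt{\frac{8}{5} - 5 Q + 7 V}$ ($j{\left(Q,V \right)} = \sqrt{V - \left(- \frac{8}{5} - 6 V + 5 Q\right)} = \sqrt{V + \left(\frac{8}{5} - 5 Q + 6 V\right)} = \sqrt{\frac{8}{5} - 5 Q + 7 V}$)
$j^{3}{\left(0,0 \right)} = \left(\frac{\sqrt{40 - 0 + 175 \cdot 0}}{5}\right)^{3} = \left(\frac{\sqrt{40 + 0 + 0}}{5}\right)^{3} = \left(\frac{\sqrt{40}}{5}\right)^{3} = \left(\frac{2 \sqrt{10}}{5}\right)^{3} = \frac{16 \sqrt{10}}{25}$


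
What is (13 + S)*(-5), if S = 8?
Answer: -105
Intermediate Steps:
(13 + S)*(-5) = (13 + 8)*(-5) = 21*(-5) = -105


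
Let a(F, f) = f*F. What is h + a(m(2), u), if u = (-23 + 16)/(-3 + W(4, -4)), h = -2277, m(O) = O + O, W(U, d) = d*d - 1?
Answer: -6838/3 ≈ -2279.3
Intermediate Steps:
W(U, d) = -1 + d² (W(U, d) = d² - 1 = -1 + d²)
m(O) = 2*O
u = -7/12 (u = (-23 + 16)/(-3 + (-1 + (-4)²)) = -7/(-3 + (-1 + 16)) = -7/(-3 + 15) = -7/12 ≈ -0.58333)
a(F, f) = F*f
h + a(m(2), u) = -2277 + (2*2)*(-7/12) = -2277 + 4*(-7/12) = -2277 - 7/3 = -6838/3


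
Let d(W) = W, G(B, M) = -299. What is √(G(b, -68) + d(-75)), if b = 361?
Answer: I*√374 ≈ 19.339*I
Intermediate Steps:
√(G(b, -68) + d(-75)) = √(-299 - 75) = √(-374) = I*√374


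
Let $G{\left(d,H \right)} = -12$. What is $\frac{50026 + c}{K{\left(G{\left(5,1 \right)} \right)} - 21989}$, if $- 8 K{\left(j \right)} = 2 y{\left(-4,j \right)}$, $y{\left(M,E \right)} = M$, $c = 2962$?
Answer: $- \frac{13247}{5497} \approx -2.4099$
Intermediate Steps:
$K{\left(j \right)} = 1$ ($K{\left(j \right)} = - \frac{2 \left(-4\right)}{8} = \left(- \frac{1}{8}\right) \left(-8\right) = 1$)
$\frac{50026 + c}{K{\left(G{\left(5,1 \right)} \right)} - 21989} = \frac{50026 + 2962}{1 - 21989} = \frac{52988}{-21988} = 52988 \left(- \frac{1}{21988}\right) = - \frac{13247}{5497}$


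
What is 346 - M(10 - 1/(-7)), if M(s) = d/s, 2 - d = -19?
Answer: 24419/71 ≈ 343.93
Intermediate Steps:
d = 21 (d = 2 - 1*(-19) = 2 + 19 = 21)
M(s) = 21/s
346 - M(10 - 1/(-7)) = 346 - 21/(10 - 1/(-7)) = 346 - 21/(10 - 1*(-⅐)) = 346 - 21/(10 + ⅐) = 346 - 21/71/7 = 346 - 21*7/71 = 346 - 1*147/71 = 346 - 147/71 = 24419/71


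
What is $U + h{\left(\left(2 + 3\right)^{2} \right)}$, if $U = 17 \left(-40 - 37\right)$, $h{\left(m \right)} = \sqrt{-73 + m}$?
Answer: $-1309 + 4 i \sqrt{3} \approx -1309.0 + 6.9282 i$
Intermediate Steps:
$U = -1309$ ($U = 17 \left(-77\right) = -1309$)
$U + h{\left(\left(2 + 3\right)^{2} \right)} = -1309 + \sqrt{-73 + \left(2 + 3\right)^{2}} = -1309 + \sqrt{-73 + 5^{2}} = -1309 + \sqrt{-73 + 25} = -1309 + \sqrt{-48} = -1309 + 4 i \sqrt{3}$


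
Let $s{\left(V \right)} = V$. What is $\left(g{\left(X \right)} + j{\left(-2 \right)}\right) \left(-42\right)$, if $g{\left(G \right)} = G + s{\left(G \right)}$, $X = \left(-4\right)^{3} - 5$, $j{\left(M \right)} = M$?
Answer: $5880$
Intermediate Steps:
$X = -69$ ($X = -64 - 5 = -69$)
$g{\left(G \right)} = 2 G$ ($g{\left(G \right)} = G + G = 2 G$)
$\left(g{\left(X \right)} + j{\left(-2 \right)}\right) \left(-42\right) = \left(2 \left(-69\right) - 2\right) \left(-42\right) = \left(-138 - 2\right) \left(-42\right) = \left(-140\right) \left(-42\right) = 5880$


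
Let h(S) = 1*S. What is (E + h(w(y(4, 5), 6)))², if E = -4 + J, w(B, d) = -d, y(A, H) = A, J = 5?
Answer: 25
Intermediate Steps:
h(S) = S
E = 1 (E = -4 + 5 = 1)
(E + h(w(y(4, 5), 6)))² = (1 - 1*6)² = (1 - 6)² = (-5)² = 25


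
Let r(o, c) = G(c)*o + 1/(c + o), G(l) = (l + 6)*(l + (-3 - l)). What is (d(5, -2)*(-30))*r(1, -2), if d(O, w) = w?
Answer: -780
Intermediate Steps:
G(l) = -18 - 3*l (G(l) = (6 + l)*(-3) = -18 - 3*l)
r(o, c) = 1/(c + o) + o*(-18 - 3*c) (r(o, c) = (-18 - 3*c)*o + 1/(c + o) = o*(-18 - 3*c) + 1/(c + o) = 1/(c + o) + o*(-18 - 3*c))
(d(5, -2)*(-30))*r(1, -2) = (-2*(-30))*((1 - 3*1²*(6 - 2) - 3*(-2)*1*(6 - 2))/(-2 + 1)) = 60*((1 - 3*1*4 - 3*(-2)*1*4)/(-1)) = 60*(-(1 - 12 + 24)) = 60*(-1*13) = 60*(-13) = -780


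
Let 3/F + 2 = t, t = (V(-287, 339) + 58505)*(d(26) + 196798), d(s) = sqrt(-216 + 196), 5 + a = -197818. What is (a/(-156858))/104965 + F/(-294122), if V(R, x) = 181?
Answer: 92392216866973404344281450799/7689706915616579808044047412733460 + 88029*I*sqrt(5)/9807942222840909749046578 ≈ 1.2015e-5 + 2.0069e-20*I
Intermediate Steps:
a = -197823 (a = -5 - 197818 = -197823)
d(s) = 2*I*sqrt(5) (d(s) = sqrt(-20) = 2*I*sqrt(5))
t = 11549287428 + 117372*I*sqrt(5) (t = (181 + 58505)*(2*I*sqrt(5) + 196798) = 58686*(196798 + 2*I*sqrt(5)) = 11549287428 + 117372*I*sqrt(5) ≈ 1.1549e+10 + 2.6245e+5*I)
F = 3/(11549287426 + 117372*I*sqrt(5)) (F = 3/(-2 + (11549287428 + 117372*I*sqrt(5))) = 3/(11549287426 + 117372*I*sqrt(5)) ≈ 2.5976e-10 - 5.9028e-15*I)
(a/(-156858))/104965 + F/(-294122) = -197823/(-156858)/104965 + (17323931139/66693020058621318698 - 88029*I*sqrt(5)/33346510029310659349)/(-294122) = -197823*(-1/156858)*(1/104965) + (17323931139/66693020058621318698 - 88029*I*sqrt(5)/33346510029310659349)*(-1/294122) = (65941/52286)*(1/104965) + (-17323931139/19615884445681819498093156 + 88029*I*sqrt(5)/9807942222840909749046578) = 65941/5488199990 + (-17323931139/19615884445681819498093156 + 88029*I*sqrt(5)/9807942222840909749046578) = 92392216866973404344281450799/7689706915616579808044047412733460 + 88029*I*sqrt(5)/9807942222840909749046578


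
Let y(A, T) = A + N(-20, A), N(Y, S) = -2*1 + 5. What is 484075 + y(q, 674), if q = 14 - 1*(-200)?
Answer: 484292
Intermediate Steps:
q = 214 (q = 14 + 200 = 214)
N(Y, S) = 3 (N(Y, S) = -2 + 5 = 3)
y(A, T) = 3 + A (y(A, T) = A + 3 = 3 + A)
484075 + y(q, 674) = 484075 + (3 + 214) = 484075 + 217 = 484292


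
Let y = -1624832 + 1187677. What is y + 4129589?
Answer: 3692434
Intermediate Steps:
y = -437155
y + 4129589 = -437155 + 4129589 = 3692434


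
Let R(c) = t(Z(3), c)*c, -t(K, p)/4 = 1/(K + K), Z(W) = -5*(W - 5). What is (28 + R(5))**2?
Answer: 729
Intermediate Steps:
Z(W) = 25 - 5*W (Z(W) = -5*(-5 + W) = 25 - 5*W)
t(K, p) = -2/K (t(K, p) = -4/(K + K) = -4*1/(2*K) = -2/K)
R(c) = -c/5 (R(c) = (-2/(25 - 5*3))*c = (-2/(25 - 15))*c = (-2/10)*c = (-2*1/10)*c = -c/5)
(28 + R(5))**2 = (28 - 1/5*5)**2 = (28 - 1)**2 = 27**2 = 729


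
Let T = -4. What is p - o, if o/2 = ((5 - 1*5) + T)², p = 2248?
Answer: 2216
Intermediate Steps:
o = 32 (o = 2*((5 - 1*5) - 4)² = 2*((5 - 5) - 4)² = 2*(0 - 4)² = 2*(-4)² = 2*16 = 32)
p - o = 2248 - 1*32 = 2248 - 32 = 2216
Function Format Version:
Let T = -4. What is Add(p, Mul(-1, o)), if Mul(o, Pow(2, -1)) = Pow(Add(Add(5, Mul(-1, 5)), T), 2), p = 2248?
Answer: 2216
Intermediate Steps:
o = 32 (o = Mul(2, Pow(Add(Add(5, Mul(-1, 5)), -4), 2)) = Mul(2, Pow(Add(Add(5, -5), -4), 2)) = Mul(2, Pow(Add(0, -4), 2)) = Mul(2, Pow(-4, 2)) = Mul(2, 16) = 32)
Add(p, Mul(-1, o)) = Add(2248, Mul(-1, 32)) = Add(2248, -32) = 2216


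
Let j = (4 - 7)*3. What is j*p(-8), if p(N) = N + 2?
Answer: 54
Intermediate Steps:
p(N) = 2 + N
j = -9 (j = -3*3 = -9)
j*p(-8) = -9*(2 - 8) = -9*(-6) = 54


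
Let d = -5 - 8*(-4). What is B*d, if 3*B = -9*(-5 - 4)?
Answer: 729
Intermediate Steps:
d = 27 (d = -5 + 32 = 27)
B = 27 (B = (-9*(-5 - 4))/3 = (-9*(-9))/3 = (1/3)*81 = 27)
B*d = 27*27 = 729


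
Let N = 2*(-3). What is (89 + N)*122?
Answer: 10126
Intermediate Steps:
N = -6
(89 + N)*122 = (89 - 6)*122 = 83*122 = 10126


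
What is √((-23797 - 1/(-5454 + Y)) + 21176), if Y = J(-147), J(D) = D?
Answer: 2*I*√20555978055/5601 ≈ 51.196*I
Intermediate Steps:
Y = -147
√((-23797 - 1/(-5454 + Y)) + 21176) = √((-23797 - 1/(-5454 - 147)) + 21176) = √((-23797 - 1/(-5601)) + 21176) = √((-23797 - 1*(-1/5601)) + 21176) = √((-23797 + 1/5601) + 21176) = √(-133286996/5601 + 21176) = √(-14680220/5601) = 2*I*√20555978055/5601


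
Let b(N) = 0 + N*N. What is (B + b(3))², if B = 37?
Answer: 2116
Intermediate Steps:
b(N) = N² (b(N) = 0 + N² = N²)
(B + b(3))² = (37 + 3²)² = (37 + 9)² = 46² = 2116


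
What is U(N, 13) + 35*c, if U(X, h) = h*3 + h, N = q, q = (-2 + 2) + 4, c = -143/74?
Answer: -1157/74 ≈ -15.635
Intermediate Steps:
c = -143/74 (c = -143*1/74 = -143/74 ≈ -1.9324)
q = 4 (q = 0 + 4 = 4)
N = 4
U(X, h) = 4*h (U(X, h) = 3*h + h = 4*h)
U(N, 13) + 35*c = 4*13 + 35*(-143/74) = 52 - 5005/74 = -1157/74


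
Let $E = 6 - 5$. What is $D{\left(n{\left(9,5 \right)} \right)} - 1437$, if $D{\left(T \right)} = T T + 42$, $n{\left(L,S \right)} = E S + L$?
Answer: $-1199$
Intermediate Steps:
$E = 1$
$n{\left(L,S \right)} = L + S$ ($n{\left(L,S \right)} = 1 S + L = S + L = L + S$)
$D{\left(T \right)} = 42 + T^{2}$ ($D{\left(T \right)} = T^{2} + 42 = 42 + T^{2}$)
$D{\left(n{\left(9,5 \right)} \right)} - 1437 = \left(42 + \left(9 + 5\right)^{2}\right) - 1437 = \left(42 + 14^{2}\right) - 1437 = \left(42 + 196\right) - 1437 = 238 - 1437 = -1199$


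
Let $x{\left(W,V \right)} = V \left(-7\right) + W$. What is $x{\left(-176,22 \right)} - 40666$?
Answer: $-40996$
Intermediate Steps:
$x{\left(W,V \right)} = W - 7 V$ ($x{\left(W,V \right)} = - 7 V + W = W - 7 V$)
$x{\left(-176,22 \right)} - 40666 = \left(-176 - 154\right) - 40666 = -330 - 40666 = -40996$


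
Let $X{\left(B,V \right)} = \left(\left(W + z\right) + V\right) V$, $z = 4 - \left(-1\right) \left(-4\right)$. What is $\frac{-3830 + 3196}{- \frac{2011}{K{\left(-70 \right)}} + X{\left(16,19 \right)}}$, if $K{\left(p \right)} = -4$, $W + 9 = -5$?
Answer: $- \frac{2536}{2391} \approx -1.0606$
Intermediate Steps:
$W = -14$ ($W = -9 - 5 = -14$)
$z = 0$ ($z = 4 - 4 = 0$)
$X{\left(B,V \right)} = V \left(-14 + V\right)$ ($X{\left(B,V \right)} = \left(\left(-14 + 0\right) + V\right) V = \left(-14 + V\right) V = V \left(-14 + V\right)$)
$\frac{-3830 + 3196}{- \frac{2011}{K{\left(-70 \right)}} + X{\left(16,19 \right)}} = \frac{-3830 + 3196}{- \frac{2011}{-4} + 19 \left(-14 + 19\right)} = - \frac{634}{\left(-2011\right) \left(- \frac{1}{4}\right) + 19 \cdot 5} = - \frac{634}{\frac{2011}{4} + 95} = - \frac{634}{\frac{2391}{4}} = \left(-634\right) \frac{4}{2391} = - \frac{2536}{2391}$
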